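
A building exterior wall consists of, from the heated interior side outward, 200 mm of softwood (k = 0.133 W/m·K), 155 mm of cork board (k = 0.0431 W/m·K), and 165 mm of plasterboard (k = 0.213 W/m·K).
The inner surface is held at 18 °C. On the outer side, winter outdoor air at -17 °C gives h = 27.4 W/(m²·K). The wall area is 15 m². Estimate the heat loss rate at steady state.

Series thermal resistances:
R_softwood = L/(kA) = 0.2/(0.133×15) = 0.1003 K/W
R_cork board = L/(kA) = 0.155/(0.0431×15) = 0.2398 K/W
R_plasterboard = L/(kA) = 0.165/(0.213×15) = 0.05164 K/W
R_outer film = 1/(h_o·A) = 1/(27.4×15) = 0.002433 K/W
R_total = 0.3941 K/W
Q = ΔT / R_total = 35 / 0.3941

Q ≈ 88.8 W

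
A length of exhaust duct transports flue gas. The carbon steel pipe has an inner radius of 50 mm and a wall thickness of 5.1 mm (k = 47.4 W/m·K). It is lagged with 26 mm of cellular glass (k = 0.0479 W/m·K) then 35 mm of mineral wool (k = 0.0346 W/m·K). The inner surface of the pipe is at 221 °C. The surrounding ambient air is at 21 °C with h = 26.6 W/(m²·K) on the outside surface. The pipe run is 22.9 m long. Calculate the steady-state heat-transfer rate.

For a radial system each layer contributes R = ln(r_out/r_in)/(2πkL); films add R = 1/(hA).
R_carbon steel pipe wall = ln(55.1/50)/(2π×47.4×22.9) = 1.424×10^-5 K/W
R_cellular glass = ln(81.1/55.1)/(2π×0.0479×22.9) = 0.05608 K/W
R_mineral wool = ln(116.1/81.1)/(2π×0.0346×22.9) = 0.07206 K/W
R_outer film = 1/(h_o·2πr_oL) = 1/(26.6×2π×0.1161×22.9) = 0.00225 K/W
R_total = 0.1304 K/W
Q = ΔT/R_total = 200/0.1304

Q ≈ 1530 W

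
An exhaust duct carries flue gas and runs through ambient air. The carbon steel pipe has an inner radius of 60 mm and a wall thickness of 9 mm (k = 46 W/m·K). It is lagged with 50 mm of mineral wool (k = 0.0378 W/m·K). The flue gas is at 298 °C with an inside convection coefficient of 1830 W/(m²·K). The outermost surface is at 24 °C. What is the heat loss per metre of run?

q′ ≈ 119 W/m

Treating each annulus and film as a series resistance:
R_inner film = 1/(h_i·2πr₁L) = 1/(1830×2π×0.06×1) = 0.001449 K/W
R_carbon steel pipe wall = ln(69/60)/(2π×46×1) = 4.836×10^-4 K/W
R_mineral wool = ln(119/69)/(2π×0.0378×1) = 2.295 K/W
R_total = 2.297 K/W
Q = ΔT/R_total = 274/2.297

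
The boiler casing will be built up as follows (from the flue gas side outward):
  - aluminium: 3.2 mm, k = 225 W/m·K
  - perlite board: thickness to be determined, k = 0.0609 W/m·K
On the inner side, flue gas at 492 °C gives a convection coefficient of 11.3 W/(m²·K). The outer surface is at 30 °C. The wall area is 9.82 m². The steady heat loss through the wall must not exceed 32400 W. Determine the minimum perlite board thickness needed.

Treating each layer as a thermal resistance in series:
R_inner film = 1/(h_i·A) = 1/(11.3×9.82) = 0.009012 K/W
R_aluminium = L/(kA) = 0.0032/(225×9.82) = 1.448×10^-6 K/W
Sum of the known resistances R_other = 0.009013 K/W
Required total resistance R_tot = ΔT/Q_allow = 462/32400 = 0.01426 K/W
R_perlite board = R_tot − R_other = 0.005246 K/W
L = R·k·A = 0.005246×0.0609×9.82

L ≈ 3.14 mm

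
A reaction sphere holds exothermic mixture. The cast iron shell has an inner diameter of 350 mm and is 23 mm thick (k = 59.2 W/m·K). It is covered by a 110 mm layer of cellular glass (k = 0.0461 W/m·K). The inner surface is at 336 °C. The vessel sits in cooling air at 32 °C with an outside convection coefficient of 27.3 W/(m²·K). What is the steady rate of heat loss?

Q ≈ 96.7 W

Radial (spherical) resistances in series:
R_cast iron shell = (1/0.175 − 1/0.198)/(4π×59.2) = 8.923×10^-4 K/W
R_cellular glass = (1/0.198 − 1/0.308)/(4π×0.0461) = 3.114 K/W
R_outer film = 1/(h·4πr_o²) = 1/(27.3×4π×0.308²) = 0.03073 K/W
R_total = 3.145 K/W
Q = ΔT/R_total = 304/3.145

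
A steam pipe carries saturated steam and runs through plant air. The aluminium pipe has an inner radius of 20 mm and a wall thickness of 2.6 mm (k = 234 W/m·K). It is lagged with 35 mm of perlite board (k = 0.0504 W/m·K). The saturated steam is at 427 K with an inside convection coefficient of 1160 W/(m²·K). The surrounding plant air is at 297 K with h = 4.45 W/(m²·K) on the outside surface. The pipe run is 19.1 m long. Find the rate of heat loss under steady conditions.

Q ≈ 693 W

For a radial system each layer contributes R = ln(r_out/r_in)/(2πkL); films add R = 1/(hA).
R_inner film = 1/(h_i·2πr₁L) = 1/(1160×2π×0.02×19.1) = 3.592×10^-4 K/W
R_aluminium pipe wall = ln(22.6/20)/(2π×234×19.1) = 4.352×10^-6 K/W
R_perlite board = ln(57.6/22.6)/(2π×0.0504×19.1) = 0.1547 K/W
R_outer film = 1/(h_o·2πr_oL) = 1/(4.45×2π×0.0576×19.1) = 0.03251 K/W
R_total = 0.1876 K/W
Q = ΔT/R_total = 130/0.1876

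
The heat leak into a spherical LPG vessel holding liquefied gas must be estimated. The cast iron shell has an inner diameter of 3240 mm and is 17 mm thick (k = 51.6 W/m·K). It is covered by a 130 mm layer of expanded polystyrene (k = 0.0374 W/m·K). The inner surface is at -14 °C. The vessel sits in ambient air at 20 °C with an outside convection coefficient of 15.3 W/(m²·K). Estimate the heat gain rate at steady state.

Q ≈ 349 W

Each spherical layer contributes R = (1/r_i − 1/r_o)/(4πk):
R_cast iron shell = (1/1.62 − 1/1.637)/(4π×51.6) = 9.886×10^-6 K/W
R_expanded polystyrene = (1/1.637 − 1/1.767)/(4π×0.0374) = 0.09563 K/W
R_outer film = 1/(h·4πr_o²) = 1/(15.3×4π×1.767²) = 0.001666 K/W
R_total = 0.0973 K/W
Q = ΔT/R_total = 34/0.0973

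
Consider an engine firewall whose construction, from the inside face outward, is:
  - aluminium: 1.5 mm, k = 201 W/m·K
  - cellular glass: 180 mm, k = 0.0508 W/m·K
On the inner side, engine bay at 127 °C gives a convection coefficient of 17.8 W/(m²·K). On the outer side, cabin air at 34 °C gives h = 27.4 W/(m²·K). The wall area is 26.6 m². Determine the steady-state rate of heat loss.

Q ≈ 680 W

Treating each layer as a thermal resistance in series:
R_inner film = 1/(h_i·A) = 1/(17.8×26.6) = 0.002112 K/W
R_aluminium = L/(kA) = 0.0015/(201×26.6) = 2.806×10^-7 K/W
R_cellular glass = L/(kA) = 0.18/(0.0508×26.6) = 0.1332 K/W
R_outer film = 1/(h_o·A) = 1/(27.4×26.6) = 0.001372 K/W
R_total = 0.1367 K/W
Q = ΔT / R_total = 93 / 0.1367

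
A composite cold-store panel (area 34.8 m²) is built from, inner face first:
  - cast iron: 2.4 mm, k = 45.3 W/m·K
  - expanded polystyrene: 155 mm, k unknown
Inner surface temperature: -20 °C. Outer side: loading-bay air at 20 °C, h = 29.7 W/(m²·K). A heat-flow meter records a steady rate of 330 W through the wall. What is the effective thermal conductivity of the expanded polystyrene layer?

Series thermal resistances:
R_cast iron = L/(kA) = 0.0024/(45.3×34.8) = 1.522×10^-6 K/W
R_outer film = 1/(h_o·A) = 1/(29.7×34.8) = 9.675×10^-4 K/W
Sum of known resistances R_other = 9.691×10^-4 K/W
Total R = ΔT/Q = 40/330 = 0.1212 K/W
R_expanded polystyrene = R_total − R_other = 0.1202 K/W
k = L/(R·A) = 0.155/(0.1202×34.8)

k ≈ 0.037 W/(m·K)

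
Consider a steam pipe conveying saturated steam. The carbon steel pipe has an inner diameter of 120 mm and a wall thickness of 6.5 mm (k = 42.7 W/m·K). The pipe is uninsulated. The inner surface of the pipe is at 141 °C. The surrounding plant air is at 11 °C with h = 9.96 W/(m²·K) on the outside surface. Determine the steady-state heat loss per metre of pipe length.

q′ ≈ 540 W/m

For a radial system each layer contributes R = ln(r_out/r_in)/(2πkL); films add R = 1/(hA).
R_carbon steel pipe wall = ln(66.5/60)/(2π×42.7×1) = 3.834×10^-4 K/W
R_outer film = 1/(h_o·2πr_oL) = 1/(9.96×2π×0.0665×1) = 0.2403 K/W
R_total = 0.2407 K/W
Q = ΔT/R_total = 130/0.2407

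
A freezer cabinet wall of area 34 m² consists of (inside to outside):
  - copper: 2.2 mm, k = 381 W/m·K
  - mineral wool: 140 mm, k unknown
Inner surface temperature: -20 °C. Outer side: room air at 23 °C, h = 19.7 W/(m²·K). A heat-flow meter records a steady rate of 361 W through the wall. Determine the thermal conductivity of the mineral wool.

k ≈ 0.035 W/(m·K)

Treating each layer as a thermal resistance in series:
R_copper = L/(kA) = 0.0022/(381×34) = 1.698×10^-7 K/W
R_outer film = 1/(h_o·A) = 1/(19.7×34) = 0.001493 K/W
Sum of known resistances R_other = 0.001493 K/W
Total R = ΔT/Q = 43/361 = 0.1191 K/W
R_mineral wool = R_total − R_other = 0.1176 K/W
k = L/(R·A) = 0.14/(0.1176×34)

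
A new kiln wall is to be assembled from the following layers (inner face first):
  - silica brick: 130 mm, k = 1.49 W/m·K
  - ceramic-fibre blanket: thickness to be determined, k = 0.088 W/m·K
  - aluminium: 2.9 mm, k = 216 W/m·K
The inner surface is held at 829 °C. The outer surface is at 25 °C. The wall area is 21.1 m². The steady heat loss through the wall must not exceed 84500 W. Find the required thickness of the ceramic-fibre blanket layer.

Thermal resistances in series:
R_silica brick = L/(kA) = 0.13/(1.49×21.1) = 0.004135 K/W
R_aluminium = L/(kA) = 0.0029/(216×21.1) = 6.363×10^-7 K/W
Sum of the known resistances R_other = 0.004136 K/W
Required total resistance R_tot = ΔT/Q_allow = 804/84500 = 0.009515 K/W
R_ceramic-fibre blanket = R_tot − R_other = 0.005379 K/W
L = R·k·A = 0.005379×0.088×21.1

L ≈ 9.99 mm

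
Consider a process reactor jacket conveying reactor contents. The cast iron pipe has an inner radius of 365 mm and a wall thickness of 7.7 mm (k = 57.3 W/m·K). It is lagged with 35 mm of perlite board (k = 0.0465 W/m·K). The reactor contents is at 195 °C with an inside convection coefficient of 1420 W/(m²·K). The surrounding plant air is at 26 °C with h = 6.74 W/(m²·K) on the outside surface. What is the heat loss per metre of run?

Per-layer cylindrical resistances, series-summed:
R_inner film = 1/(h_i·2πr₁L) = 1/(1420×2π×0.365×1) = 3.071×10^-4 K/W
R_cast iron pipe wall = ln(372.7/365)/(2π×57.3×1) = 5.799×10^-5 K/W
R_perlite board = ln(407.7/372.7)/(2π×0.0465×1) = 0.3072 K/W
R_outer film = 1/(h_o·2πr_oL) = 1/(6.74×2π×0.4077×1) = 0.05792 K/W
R_total = 0.3655 K/W
Q = ΔT/R_total = 169/0.3655

q′ ≈ 462 W/m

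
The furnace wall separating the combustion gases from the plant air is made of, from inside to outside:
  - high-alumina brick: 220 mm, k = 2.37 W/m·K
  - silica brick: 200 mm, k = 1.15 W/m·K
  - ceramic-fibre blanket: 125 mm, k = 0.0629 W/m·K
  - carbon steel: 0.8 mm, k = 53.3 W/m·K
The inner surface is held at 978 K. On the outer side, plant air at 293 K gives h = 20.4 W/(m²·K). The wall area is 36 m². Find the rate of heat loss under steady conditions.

Q ≈ 10700 W

Model the wall as resistances in series:
R_high-alumina brick = L/(kA) = 0.22/(2.37×36) = 0.002579 K/W
R_silica brick = L/(kA) = 0.2/(1.15×36) = 0.004831 K/W
R_ceramic-fibre blanket = L/(kA) = 0.125/(0.0629×36) = 0.0552 K/W
R_carbon steel = L/(kA) = 0.0008/(53.3×36) = 4.169×10^-7 K/W
R_outer film = 1/(h_o·A) = 1/(20.4×36) = 0.001362 K/W
R_total = 0.06397 K/W
Q = ΔT / R_total = 685 / 0.06397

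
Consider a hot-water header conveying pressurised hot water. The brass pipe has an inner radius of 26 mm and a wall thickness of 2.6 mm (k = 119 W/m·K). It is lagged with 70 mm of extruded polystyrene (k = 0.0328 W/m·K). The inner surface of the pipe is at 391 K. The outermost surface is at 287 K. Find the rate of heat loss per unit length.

q′ ≈ 17.3 W/m

Radial resistances (cylindrical: R_cond = ln(r_o/r_i)/(2πkL), R_conv = 1/(h·2πrL)):
R_brass pipe wall = ln(28.6/26)/(2π×119×1) = 1.275×10^-4 K/W
R_extruded polystyrene = ln(98.6/28.6)/(2π×0.0328×1) = 6.006 K/W
R_total = 6.006 K/W
Q = ΔT/R_total = 104/6.006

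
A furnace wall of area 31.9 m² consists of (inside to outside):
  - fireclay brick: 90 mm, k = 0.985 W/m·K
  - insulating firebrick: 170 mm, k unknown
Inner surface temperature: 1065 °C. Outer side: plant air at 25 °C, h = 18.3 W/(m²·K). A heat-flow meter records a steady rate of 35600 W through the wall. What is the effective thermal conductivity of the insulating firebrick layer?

k ≈ 0.216 W/(m·K)

Treating each layer as a thermal resistance in series:
R_fireclay brick = L/(kA) = 0.09/(0.985×31.9) = 0.002864 K/W
R_outer film = 1/(h_o·A) = 1/(18.3×31.9) = 0.001713 K/W
Sum of known resistances R_other = 0.004577 K/W
Total R = ΔT/Q = 1040/35600 = 0.02921 K/W
R_insulating firebrick = R_total − R_other = 0.02464 K/W
k = L/(R·A) = 0.17/(0.02464×31.9)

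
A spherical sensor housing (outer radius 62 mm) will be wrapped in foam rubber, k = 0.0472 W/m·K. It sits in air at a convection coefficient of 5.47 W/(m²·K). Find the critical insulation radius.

r_cr ≈ 17.3 mm

For a sphere r_cr = 2k/h = 2×0.0472/5.47
r_cr = 17.3 mm; since the bare radius (62 mm) is above r_cr, any added insulation will reduce heat loss.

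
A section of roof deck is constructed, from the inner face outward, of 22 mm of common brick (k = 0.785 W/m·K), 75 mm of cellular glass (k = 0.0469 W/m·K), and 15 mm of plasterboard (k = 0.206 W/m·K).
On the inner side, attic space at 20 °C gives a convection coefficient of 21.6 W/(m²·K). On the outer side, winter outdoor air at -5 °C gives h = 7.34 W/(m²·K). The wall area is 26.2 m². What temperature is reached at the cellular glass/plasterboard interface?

Treating each layer as a thermal resistance in series:
R_inner film = 1/(h_i·A) = 1/(21.6×26.2) = 0.001767 K/W
R_common brick = L/(kA) = 0.022/(0.785×26.2) = 0.00107 K/W
R_cellular glass = L/(kA) = 0.075/(0.0469×26.2) = 0.06104 K/W
R_plasterboard = L/(kA) = 0.015/(0.206×26.2) = 0.002779 K/W
R_outer film = 1/(h_o·A) = 1/(7.34×26.2) = 0.0052 K/W
R_total = 0.07185 K/W;  Q = ΔT/R_total = 25/0.07185 = 347.9 W
T_interface = T_inner − Q·ΣR(inner→interface) = 20 − 348×0.06387

T ≈ -2.22 °C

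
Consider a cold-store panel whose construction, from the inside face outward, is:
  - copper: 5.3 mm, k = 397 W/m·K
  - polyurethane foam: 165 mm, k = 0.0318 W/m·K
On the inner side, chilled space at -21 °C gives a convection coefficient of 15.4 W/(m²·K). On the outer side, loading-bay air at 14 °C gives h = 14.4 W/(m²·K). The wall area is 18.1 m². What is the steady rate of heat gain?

Q ≈ 119 W

Model the wall as resistances in series:
R_inner film = 1/(h_i·A) = 1/(15.4×18.1) = 0.003588 K/W
R_copper = L/(kA) = 0.0053/(397×18.1) = 7.376×10^-7 K/W
R_polyurethane foam = L/(kA) = 0.165/(0.0318×18.1) = 0.2867 K/W
R_outer film = 1/(h_o·A) = 1/(14.4×18.1) = 0.003837 K/W
R_total = 0.2941 K/W
Q = ΔT / R_total = 35 / 0.2941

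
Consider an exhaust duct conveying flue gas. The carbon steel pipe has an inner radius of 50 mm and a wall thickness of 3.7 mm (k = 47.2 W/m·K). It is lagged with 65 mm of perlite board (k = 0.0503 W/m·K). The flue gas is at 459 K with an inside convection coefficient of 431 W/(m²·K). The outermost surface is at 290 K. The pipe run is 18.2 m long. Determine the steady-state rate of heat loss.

Treating each annulus and film as a series resistance:
R_inner film = 1/(h_i·2πr₁L) = 1/(431×2π×0.05×18.2) = 4.058×10^-4 K/W
R_carbon steel pipe wall = ln(53.7/50)/(2π×47.2×18.2) = 1.323×10^-5 K/W
R_perlite board = ln(118.7/53.7)/(2π×0.0503×18.2) = 0.1379 K/W
R_total = 0.1383 K/W
Q = ΔT/R_total = 169/0.1383

Q ≈ 1220 W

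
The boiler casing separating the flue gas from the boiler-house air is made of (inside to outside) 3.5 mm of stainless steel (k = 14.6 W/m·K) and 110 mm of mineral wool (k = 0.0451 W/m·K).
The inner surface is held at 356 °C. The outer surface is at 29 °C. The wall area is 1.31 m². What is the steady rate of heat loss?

Q ≈ 176 W

Treating each layer as a thermal resistance in series:
R_stainless steel = L/(kA) = 0.0035/(14.6×1.31) = 1.83×10^-4 K/W
R_mineral wool = L/(kA) = 0.11/(0.0451×1.31) = 1.862 K/W
R_total = 1.862 K/W
Q = ΔT / R_total = 327 / 1.862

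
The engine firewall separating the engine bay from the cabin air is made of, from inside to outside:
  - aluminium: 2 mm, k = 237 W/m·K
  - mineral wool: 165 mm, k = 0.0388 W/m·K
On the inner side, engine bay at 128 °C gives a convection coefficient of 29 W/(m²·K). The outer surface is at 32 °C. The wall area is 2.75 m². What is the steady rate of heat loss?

Series thermal resistances:
R_inner film = 1/(h_i·A) = 1/(29×2.75) = 0.01254 K/W
R_aluminium = L/(kA) = 0.002/(237×2.75) = 3.069×10^-6 K/W
R_mineral wool = L/(kA) = 0.165/(0.0388×2.75) = 1.546 K/W
R_total = 1.559 K/W
Q = ΔT / R_total = 96 / 1.559

Q ≈ 61.6 W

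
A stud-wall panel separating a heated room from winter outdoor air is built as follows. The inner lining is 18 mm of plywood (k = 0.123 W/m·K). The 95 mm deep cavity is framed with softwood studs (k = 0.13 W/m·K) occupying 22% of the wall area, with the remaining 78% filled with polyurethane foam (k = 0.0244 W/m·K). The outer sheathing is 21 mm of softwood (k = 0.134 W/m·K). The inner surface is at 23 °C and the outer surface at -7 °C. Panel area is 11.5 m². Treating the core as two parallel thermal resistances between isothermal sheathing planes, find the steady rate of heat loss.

Sheathing layers in series; stud and cavity paths in parallel between them.
R_inner = 0.018/(0.123×11.5) = 0.01273 K/W
R_stud  = 0.095/(0.13×0.22×11.5) = 0.2888 K/W
R_cav   = 0.095/(0.0244×0.78×11.5) = 0.4341 K/W
1/R_core = 1/R_stud + 1/R_cav → R_core = 0.1734 K/W
R_outer = 0.021/(0.134×11.5) = 0.01363 K/W
R_total = 0.1998 K/W
Q = ΔT/R_total = 30/0.1998

Q ≈ 150 W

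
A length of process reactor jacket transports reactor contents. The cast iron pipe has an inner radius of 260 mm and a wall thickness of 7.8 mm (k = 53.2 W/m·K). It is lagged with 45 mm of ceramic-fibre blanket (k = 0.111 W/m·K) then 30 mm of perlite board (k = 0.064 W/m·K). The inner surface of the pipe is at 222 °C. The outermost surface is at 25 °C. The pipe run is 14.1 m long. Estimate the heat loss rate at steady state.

Radial resistances (cylindrical: R_cond = ln(r_o/r_i)/(2πkL), R_conv = 1/(h·2πrL)):
R_cast iron pipe wall = ln(267.8/260)/(2π×53.2×14.1) = 6.272×10^-6 K/W
R_ceramic-fibre blanket = ln(312.8/267.8)/(2π×0.111×14.1) = 0.01579 K/W
R_perlite board = ln(342.8/312.8)/(2π×0.064×14.1) = 0.01615 K/W
R_total = 0.03195 K/W
Q = ΔT/R_total = 197/0.03195

Q ≈ 6170 W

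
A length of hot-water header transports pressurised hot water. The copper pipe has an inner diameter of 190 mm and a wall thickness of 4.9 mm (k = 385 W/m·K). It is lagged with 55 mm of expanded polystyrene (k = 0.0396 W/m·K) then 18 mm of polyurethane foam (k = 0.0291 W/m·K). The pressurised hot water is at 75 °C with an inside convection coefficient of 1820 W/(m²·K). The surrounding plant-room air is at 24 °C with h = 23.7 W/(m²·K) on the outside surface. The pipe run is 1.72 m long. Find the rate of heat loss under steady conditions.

Q ≈ 36.5 W

Per-layer cylindrical resistances, series-summed:
R_inner film = 1/(h_i·2πr₁L) = 1/(1820×2π×0.095×1.72) = 5.352×10^-4 K/W
R_copper pipe wall = ln(99.9/95)/(2π×385×1.72) = 1.209×10^-5 K/W
R_expanded polystyrene = ln(154.9/99.9)/(2π×0.0396×1.72) = 1.025 K/W
R_polyurethane foam = ln(172.9/154.9)/(2π×0.0291×1.72) = 0.3496 K/W
R_outer film = 1/(h_o·2πr_oL) = 1/(23.7×2π×0.1729×1.72) = 0.02258 K/W
R_total = 1.398 K/W
Q = ΔT/R_total = 51/1.398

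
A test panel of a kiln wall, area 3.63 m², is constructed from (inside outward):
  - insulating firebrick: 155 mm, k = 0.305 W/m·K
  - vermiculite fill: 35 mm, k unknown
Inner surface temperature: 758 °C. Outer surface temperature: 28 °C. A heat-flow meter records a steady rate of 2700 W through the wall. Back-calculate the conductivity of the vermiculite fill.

Using the resistance-network approach (series):
R_insulating firebrick = L/(kA) = 0.155/(0.305×3.63) = 0.14 K/W
Sum of known resistances R_other = 0.14 K/W
Total R = ΔT/Q = 730/2700 = 0.2704 K/W
R_vermiculite fill = R_total − R_other = 0.1304 K/W
k = L/(R·A) = 0.035/(0.1304×3.63)

k ≈ 0.074 W/(m·K)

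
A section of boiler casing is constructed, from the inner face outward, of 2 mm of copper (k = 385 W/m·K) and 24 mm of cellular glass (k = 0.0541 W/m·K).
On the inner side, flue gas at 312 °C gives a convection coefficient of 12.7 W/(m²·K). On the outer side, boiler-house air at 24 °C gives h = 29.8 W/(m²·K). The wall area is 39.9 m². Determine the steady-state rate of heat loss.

Model the wall as resistances in series:
R_inner film = 1/(h_i·A) = 1/(12.7×39.9) = 0.001973 K/W
R_copper = L/(kA) = 0.002/(385×39.9) = 1.302×10^-7 K/W
R_cellular glass = L/(kA) = 0.024/(0.0541×39.9) = 0.01112 K/W
R_outer film = 1/(h_o·A) = 1/(29.8×39.9) = 8.41×10^-4 K/W
R_total = 0.01393 K/W
Q = ΔT / R_total = 288 / 0.01393

Q ≈ 20700 W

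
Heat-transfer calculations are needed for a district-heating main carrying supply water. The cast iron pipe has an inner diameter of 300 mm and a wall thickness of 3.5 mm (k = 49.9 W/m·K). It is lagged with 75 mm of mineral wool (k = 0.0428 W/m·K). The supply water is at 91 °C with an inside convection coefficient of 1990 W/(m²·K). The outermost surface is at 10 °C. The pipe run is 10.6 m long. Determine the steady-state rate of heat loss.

Radial resistances (cylindrical: R_cond = ln(r_o/r_i)/(2πkL), R_conv = 1/(h·2πrL)):
R_inner film = 1/(h_i·2πr₁L) = 1/(1990×2π×0.15×10.6) = 5.03×10^-5 K/W
R_cast iron pipe wall = ln(153.5/150)/(2π×49.9×10.6) = 6.94×10^-6 K/W
R_mineral wool = ln(228.5/153.5)/(2π×0.0428×10.6) = 0.1396 K/W
R_total = 0.1396 K/W
Q = ΔT/R_total = 81/0.1396

Q ≈ 580 W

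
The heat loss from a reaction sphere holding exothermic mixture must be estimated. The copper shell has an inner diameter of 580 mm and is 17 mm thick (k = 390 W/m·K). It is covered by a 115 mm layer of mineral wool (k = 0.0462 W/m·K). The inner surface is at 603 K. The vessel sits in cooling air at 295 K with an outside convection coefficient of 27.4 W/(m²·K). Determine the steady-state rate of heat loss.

Spherical conduction: R = (1/r_in − 1/r_out)/(4πk) per layer; series-sum.
R_copper shell = (1/0.29 − 1/0.307)/(4π×390) = 3.896×10^-5 K/W
R_mineral wool = (1/0.307 − 1/0.422)/(4π×0.0462) = 1.529 K/W
R_outer film = 1/(h·4πr_o²) = 1/(27.4×4π×0.422²) = 0.01631 K/W
R_total = 1.545 K/W
Q = ΔT/R_total = 308/1.545

Q ≈ 199 W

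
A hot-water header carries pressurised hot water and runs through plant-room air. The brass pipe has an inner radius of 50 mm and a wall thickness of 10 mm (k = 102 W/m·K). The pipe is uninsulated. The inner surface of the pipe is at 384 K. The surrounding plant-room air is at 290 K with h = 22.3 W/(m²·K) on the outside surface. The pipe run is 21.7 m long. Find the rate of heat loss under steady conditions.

Q ≈ 17100 W

Radial resistances (cylindrical: R_cond = ln(r_o/r_i)/(2πkL), R_conv = 1/(h·2πrL)):
R_brass pipe wall = ln(60/50)/(2π×102×21.7) = 1.311×10^-5 K/W
R_outer film = 1/(h_o·2πr_oL) = 1/(22.3×2π×0.06×21.7) = 0.005482 K/W
R_total = 0.005495 K/W
Q = ΔT/R_total = 94/0.005495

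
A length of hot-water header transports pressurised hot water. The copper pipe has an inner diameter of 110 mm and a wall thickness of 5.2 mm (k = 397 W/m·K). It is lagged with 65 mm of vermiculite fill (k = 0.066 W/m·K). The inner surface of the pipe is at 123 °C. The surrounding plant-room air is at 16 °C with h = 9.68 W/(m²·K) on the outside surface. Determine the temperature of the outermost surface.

T ≈ 23.4 °C

Cylindrical conduction, so R = ln(r₂/r₁)/(2πkL) per layer, in series:
R_copper pipe wall = ln(60.2/55)/(2π×397×1) = 3.622×10^-5 K/W
R_vermiculite fill = ln(125.2/60.2)/(2π×0.066×1) = 1.766 K/W
R_outer film = 1/(h_o·2πr_oL) = 1/(9.68×2π×0.1252×1) = 0.1313 K/W
R_total = 1.897 K/W
Q = ΔT/R_total = 107/1.897
Q = 56.4 W/m
T_interface = T_inner − Q·ΣR(inner→interface) = 123 − 56.4×1.766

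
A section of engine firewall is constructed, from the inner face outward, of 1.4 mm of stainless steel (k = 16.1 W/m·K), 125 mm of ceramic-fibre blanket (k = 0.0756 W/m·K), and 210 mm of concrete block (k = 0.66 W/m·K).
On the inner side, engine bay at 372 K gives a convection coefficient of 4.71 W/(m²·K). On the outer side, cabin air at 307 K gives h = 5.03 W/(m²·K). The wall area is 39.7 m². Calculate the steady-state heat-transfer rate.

Thermal resistances in series:
R_inner film = 1/(h_i·A) = 1/(4.71×39.7) = 0.005348 K/W
R_stainless steel = L/(kA) = 0.0014/(16.1×39.7) = 2.19×10^-6 K/W
R_ceramic-fibre blanket = L/(kA) = 0.125/(0.0756×39.7) = 0.04165 K/W
R_concrete block = L/(kA) = 0.21/(0.66×39.7) = 0.008015 K/W
R_outer film = 1/(h_o·A) = 1/(5.03×39.7) = 0.005008 K/W
R_total = 0.06002 K/W
Q = ΔT / R_total = 65 / 0.06002

Q ≈ 1080 W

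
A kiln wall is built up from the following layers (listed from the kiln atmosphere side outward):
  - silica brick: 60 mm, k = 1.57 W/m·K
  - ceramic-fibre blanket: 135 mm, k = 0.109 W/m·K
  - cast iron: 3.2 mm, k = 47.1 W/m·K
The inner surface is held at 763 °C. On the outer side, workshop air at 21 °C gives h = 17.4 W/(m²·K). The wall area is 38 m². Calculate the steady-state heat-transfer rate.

Q ≈ 21100 W

Using the resistance-network approach (series):
R_silica brick = L/(kA) = 0.06/(1.57×38) = 0.001006 K/W
R_ceramic-fibre blanket = L/(kA) = 0.135/(0.109×38) = 0.03259 K/W
R_cast iron = L/(kA) = 0.0032/(47.1×38) = 1.788×10^-6 K/W
R_outer film = 1/(h_o·A) = 1/(17.4×38) = 0.001512 K/W
R_total = 0.03511 K/W
Q = ΔT / R_total = 742 / 0.03511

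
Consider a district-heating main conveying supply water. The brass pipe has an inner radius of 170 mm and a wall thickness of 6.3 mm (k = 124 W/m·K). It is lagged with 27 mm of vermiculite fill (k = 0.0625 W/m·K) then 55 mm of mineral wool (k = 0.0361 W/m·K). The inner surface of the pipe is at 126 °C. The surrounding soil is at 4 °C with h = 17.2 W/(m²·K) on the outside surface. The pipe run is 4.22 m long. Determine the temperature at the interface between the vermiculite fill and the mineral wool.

T ≈ 95.6 °C

Radial resistances (cylindrical: R_cond = ln(r_o/r_i)/(2πkL), R_conv = 1/(h·2πrL)):
R_brass pipe wall = ln(176.3/170)/(2π×124×4.22) = 1.107×10^-5 K/W
R_vermiculite fill = ln(203.3/176.3)/(2π×0.0625×4.22) = 0.08599 K/W
R_mineral wool = ln(258.3/203.3)/(2π×0.0361×4.22) = 0.2501 K/W
R_outer film = 1/(h_o·2πr_oL) = 1/(17.2×2π×0.2583×4.22) = 0.008489 K/W
R_total = 0.3446 K/W
Q = ΔT/R_total = 122/0.3446
Q = 354 W
T_interface = T_inner − Q·ΣR(inner→interface) = 126 − 354×0.086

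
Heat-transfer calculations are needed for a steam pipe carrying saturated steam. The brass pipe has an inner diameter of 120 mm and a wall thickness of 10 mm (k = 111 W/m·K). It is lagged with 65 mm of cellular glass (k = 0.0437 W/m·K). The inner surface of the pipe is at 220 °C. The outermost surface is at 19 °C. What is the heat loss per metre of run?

Radial resistances (cylindrical: R_cond = ln(r_o/r_i)/(2πkL), R_conv = 1/(h·2πrL)):
R_brass pipe wall = ln(70/60)/(2π×111×1) = 2.21×10^-4 K/W
R_cellular glass = ln(135/70)/(2π×0.0437×1) = 2.392 K/W
R_total = 2.392 K/W
Q = ΔT/R_total = 201/2.392

q′ ≈ 84 W/m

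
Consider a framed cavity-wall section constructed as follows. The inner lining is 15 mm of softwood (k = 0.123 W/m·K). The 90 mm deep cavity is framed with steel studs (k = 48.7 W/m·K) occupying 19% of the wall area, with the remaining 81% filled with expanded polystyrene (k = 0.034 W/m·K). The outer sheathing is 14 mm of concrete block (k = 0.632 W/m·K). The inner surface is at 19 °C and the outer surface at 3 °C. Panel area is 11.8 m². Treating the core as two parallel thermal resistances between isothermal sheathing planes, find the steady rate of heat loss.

Sheathing layers in series; stud and cavity paths in parallel between them.
R_inner = 0.015/(0.123×11.8) = 0.01033 K/W
R_stud  = 0.09/(48.7×0.19×11.8) = 8.243×10^-4 K/W
R_cav   = 0.09/(0.034×0.81×11.8) = 0.2769 K/W
1/R_core = 1/R_stud + 1/R_cav → R_core = 8.218×10^-4 K/W
R_outer = 0.014/(0.632×11.8) = 0.001877 K/W
R_total = 0.01303 K/W
Q = ΔT/R_total = 16/0.01303

Q ≈ 1230 W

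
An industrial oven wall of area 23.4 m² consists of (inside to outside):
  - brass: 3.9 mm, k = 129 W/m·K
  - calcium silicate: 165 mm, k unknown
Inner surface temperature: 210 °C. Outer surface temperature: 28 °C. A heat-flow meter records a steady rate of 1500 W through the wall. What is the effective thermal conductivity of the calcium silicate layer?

Series thermal resistances:
R_brass = L/(kA) = 0.0039/(129×23.4) = 1.292×10^-6 K/W
Sum of known resistances R_other = 1.292×10^-6 K/W
Total R = ΔT/Q = 182/1500 = 0.1213 K/W
R_calcium silicate = R_total − R_other = 0.1213 K/W
k = L/(R·A) = 0.165/(0.1213×23.4)

k ≈ 0.0581 W/(m·K)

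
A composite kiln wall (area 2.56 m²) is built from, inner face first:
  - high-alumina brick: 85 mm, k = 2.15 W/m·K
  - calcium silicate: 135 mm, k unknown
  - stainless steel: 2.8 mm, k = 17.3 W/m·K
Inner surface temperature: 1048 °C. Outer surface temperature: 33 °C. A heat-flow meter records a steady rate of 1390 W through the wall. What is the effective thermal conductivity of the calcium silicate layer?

k ≈ 0.0738 W/(m·K)

Model the wall as resistances in series:
R_high-alumina brick = L/(kA) = 0.085/(2.15×2.56) = 0.01544 K/W
R_stainless steel = L/(kA) = 0.0028/(17.3×2.56) = 6.322×10^-5 K/W
Sum of known resistances R_other = 0.01551 K/W
Total R = ΔT/Q = 1015/1390 = 0.7302 K/W
R_calcium silicate = R_total − R_other = 0.7147 K/W
k = L/(R·A) = 0.135/(0.7147×2.56)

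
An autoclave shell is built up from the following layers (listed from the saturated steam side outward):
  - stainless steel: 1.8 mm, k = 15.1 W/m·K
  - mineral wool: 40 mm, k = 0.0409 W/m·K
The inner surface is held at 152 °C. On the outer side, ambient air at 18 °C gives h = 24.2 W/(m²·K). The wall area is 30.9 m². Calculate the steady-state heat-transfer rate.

Q ≈ 4060 W

Using the resistance-network approach (series):
R_stainless steel = L/(kA) = 0.0018/(15.1×30.9) = 3.858×10^-6 K/W
R_mineral wool = L/(kA) = 0.04/(0.0409×30.9) = 0.03165 K/W
R_outer film = 1/(h_o·A) = 1/(24.2×30.9) = 0.001337 K/W
R_total = 0.03299 K/W
Q = ΔT / R_total = 134 / 0.03299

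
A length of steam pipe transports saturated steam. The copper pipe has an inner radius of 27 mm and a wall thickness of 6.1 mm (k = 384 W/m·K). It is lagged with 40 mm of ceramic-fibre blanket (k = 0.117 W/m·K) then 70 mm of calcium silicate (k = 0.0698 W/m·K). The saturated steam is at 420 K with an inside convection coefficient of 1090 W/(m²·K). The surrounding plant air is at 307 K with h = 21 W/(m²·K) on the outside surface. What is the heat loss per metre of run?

q′ ≈ 42.4 W/m

Radial resistances (cylindrical: R_cond = ln(r_o/r_i)/(2πkL), R_conv = 1/(h·2πrL)):
R_inner film = 1/(h_i·2πr₁L) = 1/(1090×2π×0.027×1) = 0.005408 K/W
R_copper pipe wall = ln(33.1/27)/(2π×384×1) = 8.443×10^-5 K/W
R_ceramic-fibre blanket = ln(73.1/33.1)/(2π×0.117×1) = 1.078 K/W
R_calcium silicate = ln(143.1/73.1)/(2π×0.0698×1) = 1.532 K/W
R_outer film = 1/(h_o·2πr_oL) = 1/(21×2π×0.1431×1) = 0.05296 K/W
R_total = 2.668 K/W
Q = ΔT/R_total = 113/2.668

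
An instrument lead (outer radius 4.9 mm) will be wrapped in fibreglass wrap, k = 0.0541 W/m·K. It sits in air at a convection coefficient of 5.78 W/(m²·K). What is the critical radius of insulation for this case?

r_cr ≈ 9.36 mm

For a cylinder r_cr = k/h = 0.0541/5.78
r_cr = 9.36 mm; since the bare radius (4.9 mm) is below r_cr, adding a thin layer of insulation will *increase* heat loss.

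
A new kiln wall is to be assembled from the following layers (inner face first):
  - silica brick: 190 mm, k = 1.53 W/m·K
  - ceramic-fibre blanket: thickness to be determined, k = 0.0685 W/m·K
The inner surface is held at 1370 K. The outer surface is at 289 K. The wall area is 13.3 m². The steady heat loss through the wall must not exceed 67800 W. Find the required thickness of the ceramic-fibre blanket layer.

L ≈ 6.02 mm

Using the resistance-network approach (series):
R_silica brick = L/(kA) = 0.19/(1.53×13.3) = 0.009337 K/W
Sum of the known resistances R_other = 0.009337 K/W
Required total resistance R_tot = ΔT/Q_allow = 1081/67800 = 0.01594 K/W
R_ceramic-fibre blanket = R_tot − R_other = 0.006607 K/W
L = R·k·A = 0.006607×0.0685×13.3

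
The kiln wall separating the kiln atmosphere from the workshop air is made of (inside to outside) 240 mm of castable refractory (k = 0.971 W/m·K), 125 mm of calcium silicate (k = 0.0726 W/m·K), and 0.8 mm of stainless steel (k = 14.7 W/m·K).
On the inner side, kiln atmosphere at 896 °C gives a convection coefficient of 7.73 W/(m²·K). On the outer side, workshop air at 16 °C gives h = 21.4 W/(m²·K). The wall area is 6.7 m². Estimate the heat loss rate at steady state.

Q ≈ 2750 W

Thermal resistances in series:
R_inner film = 1/(h_i·A) = 1/(7.73×6.7) = 0.01931 K/W
R_castable refractory = L/(kA) = 0.24/(0.971×6.7) = 0.03689 K/W
R_calcium silicate = L/(kA) = 0.125/(0.0726×6.7) = 0.257 K/W
R_stainless steel = L/(kA) = 0.0008/(14.7×6.7) = 8.123×10^-6 K/W
R_outer film = 1/(h_o·A) = 1/(21.4×6.7) = 0.006974 K/W
R_total = 0.3202 K/W
Q = ΔT / R_total = 880 / 0.3202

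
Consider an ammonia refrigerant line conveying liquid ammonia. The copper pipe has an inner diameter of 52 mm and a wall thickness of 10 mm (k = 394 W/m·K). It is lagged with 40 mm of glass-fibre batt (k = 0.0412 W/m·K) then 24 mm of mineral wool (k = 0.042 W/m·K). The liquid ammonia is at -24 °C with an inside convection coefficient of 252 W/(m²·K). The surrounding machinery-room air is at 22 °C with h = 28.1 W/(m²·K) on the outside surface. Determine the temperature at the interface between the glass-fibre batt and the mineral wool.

T ≈ 9.41 °C

Cylindrical conduction, so R = ln(r₂/r₁)/(2πkL) per layer, in series:
R_inner film = 1/(h_i·2πr₁L) = 1/(252×2π×0.026×1) = 0.02429 K/W
R_copper pipe wall = ln(36/26)/(2π×394×1) = 1.315×10^-4 K/W
R_glass-fibre batt = ln(76/36)/(2π×0.0412×1) = 2.886 K/W
R_mineral wool = ln(100/76)/(2π×0.042×1) = 1.04 K/W
R_outer film = 1/(h_o·2πr_oL) = 1/(28.1×2π×0.1×1) = 0.05664 K/W
R_total = 4.007 K/W
Q = ΔT/R_total = 46/4.007
Q = 11.5 W/m
T_interface = T_inner + Q·ΣR(inner→interface) = -24 + 11.5×2.911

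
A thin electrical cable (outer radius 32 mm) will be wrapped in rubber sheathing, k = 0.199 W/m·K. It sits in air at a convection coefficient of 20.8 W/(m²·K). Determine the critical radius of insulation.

For a cylinder r_cr = k/h = 0.199/20.8
r_cr = 9.57 mm; since the bare radius (32 mm) is above r_cr, any added insulation will reduce heat loss.

r_cr ≈ 9.57 mm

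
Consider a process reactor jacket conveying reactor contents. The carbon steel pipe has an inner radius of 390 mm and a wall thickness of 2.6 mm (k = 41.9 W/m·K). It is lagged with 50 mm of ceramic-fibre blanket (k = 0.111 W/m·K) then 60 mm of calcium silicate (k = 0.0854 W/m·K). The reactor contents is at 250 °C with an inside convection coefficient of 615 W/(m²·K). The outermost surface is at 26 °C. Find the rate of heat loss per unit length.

Radial resistances (cylindrical: R_cond = ln(r_o/r_i)/(2πkL), R_conv = 1/(h·2πrL)):
R_inner film = 1/(h_i·2πr₁L) = 1/(615×2π×0.39×1) = 6.636×10^-4 K/W
R_carbon steel pipe wall = ln(392.6/390)/(2π×41.9×1) = 2.524×10^-5 K/W
R_ceramic-fibre blanket = ln(442.6/392.6)/(2π×0.111×1) = 0.1719 K/W
R_calcium silicate = ln(502.6/442.6)/(2π×0.0854×1) = 0.2369 K/W
R_total = 0.4095 K/W
Q = ΔT/R_total = 224/0.4095

q′ ≈ 547 W/m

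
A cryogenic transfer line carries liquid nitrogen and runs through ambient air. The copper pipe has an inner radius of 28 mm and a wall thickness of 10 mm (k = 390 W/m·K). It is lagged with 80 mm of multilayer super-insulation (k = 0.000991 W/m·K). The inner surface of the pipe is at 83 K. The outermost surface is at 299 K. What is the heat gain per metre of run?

q′ ≈ 1.19 W/m

Radial resistances (cylindrical: R_cond = ln(r_o/r_i)/(2πkL), R_conv = 1/(h·2πrL)):
R_copper pipe wall = ln(38/28)/(2π×390×1) = 1.246×10^-4 K/W
R_multilayer super-insulation = ln(118/38)/(2π×0.000991×1) = 182 K/W
R_total = 182 K/W
Q = ΔT/R_total = 216/182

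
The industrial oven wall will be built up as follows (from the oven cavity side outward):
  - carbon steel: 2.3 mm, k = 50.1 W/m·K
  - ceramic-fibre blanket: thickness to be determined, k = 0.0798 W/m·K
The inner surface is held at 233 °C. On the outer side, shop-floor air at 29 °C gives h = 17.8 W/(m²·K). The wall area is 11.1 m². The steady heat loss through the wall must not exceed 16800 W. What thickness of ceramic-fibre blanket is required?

Thermal resistances in series:
R_carbon steel = L/(kA) = 0.0023/(50.1×11.1) = 4.136×10^-6 K/W
R_outer film = 1/(h_o·A) = 1/(17.8×11.1) = 0.005061 K/W
Sum of the known resistances R_other = 0.005065 K/W
Required total resistance R_tot = ΔT/Q_allow = 204/16800 = 0.01214 K/W
R_ceramic-fibre blanket = R_tot − R_other = 0.007077 K/W
L = R·k·A = 0.007077×0.0798×11.1

L ≈ 6.27 mm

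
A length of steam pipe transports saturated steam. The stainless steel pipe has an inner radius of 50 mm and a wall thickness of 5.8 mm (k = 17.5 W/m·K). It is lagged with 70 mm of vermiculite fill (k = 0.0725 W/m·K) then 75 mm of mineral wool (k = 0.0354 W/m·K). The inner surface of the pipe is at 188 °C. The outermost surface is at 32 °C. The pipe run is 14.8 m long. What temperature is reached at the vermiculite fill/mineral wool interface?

Radial resistances (cylindrical: R_cond = ln(r_o/r_i)/(2πkL), R_conv = 1/(h·2πrL)):
R_stainless steel pipe wall = ln(55.8/50)/(2π×17.5×14.8) = 6.744×10^-5 K/W
R_vermiculite fill = ln(125.8/55.8)/(2π×0.0725×14.8) = 0.1206 K/W
R_mineral wool = ln(200.8/125.8)/(2π×0.0354×14.8) = 0.1421 K/W
R_total = 0.2627 K/W
Q = ΔT/R_total = 156/0.2627
Q = 594 W
T_interface = T_inner − Q·ΣR(inner→interface) = 188 − 594×0.1206

T ≈ 116 °C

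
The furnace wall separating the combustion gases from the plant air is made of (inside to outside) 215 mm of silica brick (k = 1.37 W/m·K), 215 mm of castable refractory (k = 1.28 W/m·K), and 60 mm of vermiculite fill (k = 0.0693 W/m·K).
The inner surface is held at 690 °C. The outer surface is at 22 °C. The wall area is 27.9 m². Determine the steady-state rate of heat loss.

Thermal resistances in series:
R_silica brick = L/(kA) = 0.215/(1.37×27.9) = 0.005625 K/W
R_castable refractory = L/(kA) = 0.215/(1.28×27.9) = 0.00602 K/W
R_vermiculite fill = L/(kA) = 0.06/(0.0693×27.9) = 0.03103 K/W
R_total = 0.04268 K/W
Q = ΔT / R_total = 668 / 0.04268

Q ≈ 15700 W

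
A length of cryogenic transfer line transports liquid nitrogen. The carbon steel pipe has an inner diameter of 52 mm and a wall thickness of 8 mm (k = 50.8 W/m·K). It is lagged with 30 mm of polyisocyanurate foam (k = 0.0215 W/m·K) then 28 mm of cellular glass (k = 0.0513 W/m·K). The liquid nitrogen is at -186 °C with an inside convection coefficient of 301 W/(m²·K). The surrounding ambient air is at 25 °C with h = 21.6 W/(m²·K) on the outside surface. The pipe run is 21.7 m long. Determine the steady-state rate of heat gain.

Per-layer cylindrical resistances, series-summed:
R_inner film = 1/(h_i·2πr₁L) = 1/(301×2π×0.026×21.7) = 9.372×10^-4 K/W
R_carbon steel pipe wall = ln(34/26)/(2π×50.8×21.7) = 3.873×10^-5 K/W
R_polyisocyanurate foam = ln(64/34)/(2π×0.0215×21.7) = 0.2158 K/W
R_cellular glass = ln(92/64)/(2π×0.0513×21.7) = 0.05188 K/W
R_outer film = 1/(h_o·2πr_oL) = 1/(21.6×2π×0.092×21.7) = 0.003691 K/W
R_total = 0.2723 K/W
Q = ΔT/R_total = 211/0.2723

Q ≈ 775 W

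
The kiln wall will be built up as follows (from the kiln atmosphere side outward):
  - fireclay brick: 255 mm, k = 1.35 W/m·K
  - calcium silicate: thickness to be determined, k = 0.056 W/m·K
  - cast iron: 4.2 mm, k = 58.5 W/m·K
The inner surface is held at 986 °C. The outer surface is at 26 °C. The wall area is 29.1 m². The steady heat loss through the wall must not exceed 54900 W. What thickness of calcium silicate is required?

Thermal resistances in series:
R_fireclay brick = L/(kA) = 0.255/(1.35×29.1) = 0.006491 K/W
R_cast iron = L/(kA) = 0.0042/(58.5×29.1) = 2.467×10^-6 K/W
Sum of the known resistances R_other = 0.006493 K/W
Required total resistance R_tot = ΔT/Q_allow = 960/54900 = 0.01749 K/W
R_calcium silicate = R_tot − R_other = 0.01099 K/W
L = R·k·A = 0.01099×0.056×29.1

L ≈ 17.9 mm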